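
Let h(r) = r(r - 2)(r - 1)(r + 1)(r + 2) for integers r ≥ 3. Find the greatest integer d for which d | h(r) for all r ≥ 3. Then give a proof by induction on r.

d = 120

Computing the first values: h(3) = 120 and h(4) = 720; gcd(120, 720) = 120, so d ≤ 120.
We prove 120 | r(r - 2)(r - 1)(r + 1)(r + 2) for all r ≥ 3 by induction on r.
For the base case r = 3: h(3) = 120 = 120·(1), so 120 | h(3).
Inductive step: assume the claim holds for r = m, i.e. 120 | h(m). Then
h(m+1) − h(m) = (m-1)·m·(m+1)·(m+2)·(m+3) − (m-2)·(m-1)·m·(m+1)·(m+2) = (m-1)·m·(m+1)·(m+2)·[(m+3) − (m-2)] = 5·(m-1)·m·(m+1)·(m+2). The product of 4 consecutive integers is divisible by (4)! = 24, so h(m+1) − h(m) is divisible by 5·24 = 120. By the inductive hypothesis 120 | h(m), hence 120 | h(m+1).
By induction, the statement is established for all r ≥ 3.
Therefore the largest such d is 120.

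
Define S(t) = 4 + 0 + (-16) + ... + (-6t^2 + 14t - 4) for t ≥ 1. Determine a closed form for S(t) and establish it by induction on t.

We claim S(t) = -2t(t^2 - 2t - 1) for all t ≥ 1.
For the base case t = 1: S(1) = 4, and the closed form gives 4. They agree.
Inductive step: assume the claim holds for t = p, so S(p) = 2p(-p^2 + 2p + 1).
Then S(p+1) = S(p) + (-6p^2 + 2p + 4) = (2p(-p^2 + 2p + 1)) + (-6p^2 + 2p + 4).
Simplifying, S(p+1) = -2(p + 1)(p^2 - 2) = -2(p+1)((p+1)^2 - 2(p+1) - 1),
which is the closed form with t = p+1.
By induction, the statement is established for all t ≥ 1.

S(t) = -2t(t^2 - 2t - 1)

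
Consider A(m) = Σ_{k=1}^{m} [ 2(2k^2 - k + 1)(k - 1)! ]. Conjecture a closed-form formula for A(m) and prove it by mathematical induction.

We claim A(m) = (4m + 2)m! - 2 for all m ≥ 1.
Base step (m = 1): A(1) = 4, and the closed form gives 4. They agree.
Inductive step: suppose the statement holds for some k ≥ 1, so A(k) = (4k + 2)k! - 2.
Then A(k+1) = A(k) + (2(2k^2 + 3k + 2)k!) = ((4k + 2)k! - 2) + (2(2k^2 + 3k + 2)k!).
Simplifying, A(k+1) = (4(k+1) + 2)(k+1)! - 2,
which is the closed form with m = k+1.
Hence, by induction on m, the claim holds for every m ≥ 1.

A(m) = (4m + 2)m! - 2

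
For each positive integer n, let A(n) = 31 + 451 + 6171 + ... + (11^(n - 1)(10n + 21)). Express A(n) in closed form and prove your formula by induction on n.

A(n) = 11^n(n + 2) - 2

We claim A(n) = 11^n(n + 2) - 2 for all n ≥ 1.
Base step (n = 1): A(1) = 31, and the closed form gives 31. They agree.
Inductive step: assume the claim holds for n = i, so A(i) = 11^i(i + 2) - 2.
Then A(i+1) = A(i) + (11^i(10i + 31)) = (11^i(i + 2) - 2) + (11^i(10i + 31)).
Simplifying, A(i+1) = 11·11^i·i + 33·11^i - 2 = 11^(i+1)((i+1) + 2) - 2,
which is the closed form with n = i+1.
By induction, the statement is established for all n ≥ 1.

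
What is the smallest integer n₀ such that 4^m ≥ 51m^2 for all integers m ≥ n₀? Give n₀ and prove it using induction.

At m = 5: 1024 < 1275, so the inequality fails and n₀ ≥ 6. We prove 4^m ≥ 51m^2 for all m ≥ 6.
When m = 6: 4^m = 4096 and 51m^2 = 1836, so 4096 ≥ 1836.
For the inductive step, assume it holds for an arbitrary k ≥ 6, so 4^k ≥ 51k^2.
Then 4^(k + 1) = 4·(4^k) ≥ 4·(51k^2).
Also, for k ≥ 6 we have 4·(51k^2) ≥ 51(k+1)^2, since 4 ≥ (1 + 1/k)^2 for all k ≥ 6.
Combining, 4^(k + 1) ≥ 51(k+1)^2.
This completes the induction.
Hence the smallest such n₀ is 6.

n₀ = 6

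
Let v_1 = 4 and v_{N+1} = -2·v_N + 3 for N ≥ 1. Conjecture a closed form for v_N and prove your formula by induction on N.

Computing the first terms: v_1 = 4, v_2 = -5, v_3 = 13. This suggests v_N = 3(-2)^(N - 1) + 1.
For the base case N = 1: the formula gives 4 = 4 = v_1.
Inductive step: assume the claim holds for N = r, so v_r = 3(-2)^(r - 1) + 1.
Then v_{r+1} = -2·v_r + 3 = -2·(3(-2)^(r - 1) + 1) + 3 = 3(-2)^r + 1 = 3(-2)^((r+1) - 1) + 1,
which is the claimed formula at N = r+1.
This completes the induction.

v_N = 3(-2)^(N - 1) + 1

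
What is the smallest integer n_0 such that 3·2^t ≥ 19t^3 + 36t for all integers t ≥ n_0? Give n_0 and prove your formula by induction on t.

At t = 14: 49152 < 52640, so the inequality fails and n_0 ≥ 15. We prove 3·2^t ≥ 19t^3 + 36t for all t ≥ 15.
Base case (t = 15): 3·2^t = 98304 and 19t^3 + 36t = 64665, so 98304 ≥ 64665.
Inductive step: assume the claim holds for t = m, so 3·2^m ≥ 19m^3 + 36m.
Then 3·2^(m + 1) = 2·(3·2^m) ≥ 2·(19m^3 + 36m).
Also, for m ≥ 15 we have 2·(19m^3 + 36m) ≥ 19(m+1)^3 + 36(m+1), since 2·(19m^3 + 36m) − (19(m+1)^3 + 36(m+1)) = 19m^3 - 57m^2 - 21m - 55, which is nonnegative for all m ≥ 15.
Combining, 3·2^(m + 1) ≥ 19(m+1)^3 + 36(m+1).
This completes the induction.
Hence the smallest such n_0 is 15.

n_0 = 15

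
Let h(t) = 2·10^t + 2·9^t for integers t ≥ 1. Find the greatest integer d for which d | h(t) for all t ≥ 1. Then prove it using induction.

Computing the first values: h(1) = 38 and h(2) = 362; gcd(38, 362) = 2, so d ≤ 2.
We prove 2 | 2·10^t + 2·9^t for all t ≥ 1 by induction on t.
Base case (t = 1): h(1) = 38 = 2·(19), so 2 | h(1).
For the inductive step, assume it holds for an arbitrary i ≥ 1, i.e. 2 | h(i). Then
h(i+1) − 10·h(i) = (2·10^(i+1) + 2·9^(i+1)) − 10·(2·10^i + 2·9^i) = (2)·9^i·(9 − 10) = (-2)·9^i. Since 2 | h(i) by the inductive hypothesis, 2 | 10·h(i); and 2 | -2 since -2 = 2·-1. Therefore 2 | h(i+1).
By induction, the statement is established for all t ≥ 1.
Therefore the largest such d is 2.

d = 2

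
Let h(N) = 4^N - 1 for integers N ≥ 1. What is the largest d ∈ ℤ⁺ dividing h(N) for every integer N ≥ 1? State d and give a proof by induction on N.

Computing the first values: h(1) = 3 and h(2) = 15; gcd(3, 15) = 3, so d ≤ 3.
We prove 3 | 4^N - 1 for all N ≥ 1 by induction on N.
Base step (N = 1): h(1) = 3 = 3·(1), so 3 | h(1).
Inductive step: assume the claim holds for N = k, i.e. 3 | h(k). Then
4^{k+1} − 1^{k+1} = 4·4^k − 1·1^k = 4·(4^k − 1^k) + (3)·1^k. The first term is divisible by 3 by the inductive hypothesis, and the second term (3)·1^k is divisible by 3 since 3 | 3. Hence 3 | h(k+1).
Hence, by induction on N, the claim holds for every N ≥ 1.
Therefore the largest such d is 3.

d = 3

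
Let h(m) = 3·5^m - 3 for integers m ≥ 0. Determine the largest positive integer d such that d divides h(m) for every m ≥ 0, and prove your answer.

Computing the first values: h(0) = 0 and h(1) = 12; gcd(0, 12) = 12, so d ≤ 12.
We prove 12 | 3·5^m - 3 for all m ≥ 0 by induction on m.
Base step (m = 0): h(0) = 0 = 12·(0), so 12 | h(0).
Inductive step: suppose the statement holds for some r ≥ 0, i.e. 12 | h(r). Then
h(r+1) = 3·5^(r+1) - 3 = 5·(3·5^r - 3) + 12 = 5·h(r) + 12. The first term is divisible by 12 by the inductive hypothesis, and 12 is divisible by 12. Hence 12 | h(r+1).
This completes the induction.
Therefore the largest such d is 12.

d = 12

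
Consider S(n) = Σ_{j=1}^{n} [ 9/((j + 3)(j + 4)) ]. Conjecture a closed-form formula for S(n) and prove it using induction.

S(n) = 9n/(4(n + 4))

We claim S(n) = 9n/(4(n + 4)) for all n ≥ 1.
When n = 1: S(1) = 9/20, and the closed form gives 9/20. They agree.
Suppose the result is true for n = j, so S(j) = 9j/(4(j + 4)).
Then S(j+1) = S(j) + (9/((j + 4)(j + 5))) = (9j/(4(j + 4))) + (9/((j + 4)(j + 5))).
Simplifying, S(j+1) = 9(j + 1)/(4(j + 5)) = 9(j+1)/(4((j+1) + 4)),
which is the closed form with n = j+1.
Hence, by induction on n, the claim holds for every n ≥ 1.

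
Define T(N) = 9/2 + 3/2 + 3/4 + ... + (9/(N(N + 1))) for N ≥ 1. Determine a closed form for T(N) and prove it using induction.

We claim T(N) = 9N/(N + 1) for all N ≥ 1.
When N = 1: T(1) = 9/2, and the closed form gives 9/2. They agree.
Suppose the result is true for N = p, so T(p) = 9p/(p + 1).
Then T(p+1) = T(p) + (9/((p + 1)(p + 2))) = (9p/(p + 1)) + (9/((p + 1)(p + 2))).
Simplifying, T(p+1) = 9(p + 1)/(p + 2) = 9(p+1)/((p+1) + 1),
which is the closed form with N = p+1.
By the principle of mathematical induction, the result holds for all N ≥ 1.

T(N) = 9N/(N + 1)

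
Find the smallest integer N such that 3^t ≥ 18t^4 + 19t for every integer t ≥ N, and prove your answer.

At t = 11: 177147 < 263747, so the inequality fails and N ≥ 12. We prove 3^t ≥ 18t^4 + 19t for all t ≥ 12.
When t = 12: 3^t = 531441 and 18t^4 + 19t = 373476, so 531441 ≥ 373476.
Inductive step: assume the claim holds for t = r, so 3^r ≥ 18r^4 + 19r.
Then 3^(r + 1) = 3·(3^r) ≥ 3·(18r^4 + 19r).
Also, for r ≥ 12 we have 3·(18r^4 + 19r) ≥ 18(r+1)^4 + 19(r+1), since 3·(18r^4 + 19r) − (18(r+1)^4 + 19(r+1)) = 36r^4 - 72r^3 - 108r^2 - 34r - 37, which is nonnegative for all r ≥ 12.
Combining, 3^(r + 1) ≥ 18(r+1)^4 + 19(r+1).
Hence, by induction on t, the claim holds for every t ≥ 12.
Hence the smallest such N is 12.

N = 12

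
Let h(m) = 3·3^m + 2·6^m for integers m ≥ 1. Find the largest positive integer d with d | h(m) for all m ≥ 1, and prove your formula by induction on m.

Computing the first values: h(1) = 21 and h(2) = 99; gcd(21, 99) = 3, so d ≤ 3.
We prove 3 | 3·3^m + 2·6^m for all m ≥ 1 by induction on m.
Base step (m = 1): h(1) = 21 = 3·(7), so 3 | h(1).
Inductive step: suppose the statement holds for some i ≥ 1, i.e. 3 | h(i). Then
h(i+1) − 6·h(i) = (3·3^(i+1) + 2·6^(i+1)) − 6·(3·3^i + 2·6^i) = (3)·3^i·(3 − 6) = (-9)·3^i. Since 3 | h(i) by the inductive hypothesis, 3 | 6·h(i); and 3 | -9 since -9 = 3·-3. Therefore 3 | h(i+1).
This completes the induction.
Therefore the largest such d is 3.

d = 3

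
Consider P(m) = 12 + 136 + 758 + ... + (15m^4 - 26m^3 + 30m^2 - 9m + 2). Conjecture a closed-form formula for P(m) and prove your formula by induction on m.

We claim P(m) = m(3m^4 + m^3 + 2m^2 + 4m + 2) for all m ≥ 1.
When m = 1: P(1) = 12, and the closed form gives 12. They agree.
For the inductive step, assume it holds for an arbitrary r ≥ 1, so P(r) = r(3r^4 + r^3 + 2r^2 + 4r + 2).
Then P(r+1) = P(r) + (15r^4 + 34r^3 + 42r^2 + 33r + 12) = (r(3r^4 + r^3 + 2r^2 + 4r + 2)) + (15r^4 + 34r^3 + 42r^2 + 33r + 12).
Simplifying, P(r+1) = (r + 1)(3r^4 + 13r^3 + 23r^2 + 23r + 12) = (r+1)(3(r+1)^4 + (r+1)^3 + 2(r+1)^2 + 4(r+1) + 2),
which is the closed form with m = r+1.
By the principle of mathematical induction, the result holds for all m ≥ 1.

P(m) = m(3m^4 + m^3 + 2m^2 + 4m + 2)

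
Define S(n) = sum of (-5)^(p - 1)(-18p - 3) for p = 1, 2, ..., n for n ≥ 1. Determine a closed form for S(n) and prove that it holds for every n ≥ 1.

S(n) = (-5)^n(3n + 1) - 1

We claim S(n) = (-5)^n(3n + 1) - 1 for all n ≥ 1.
Base case (n = 1): S(1) = -21, and the closed form gives -21. They agree.
Inductive step: suppose the statement holds for some p ≥ 1, so S(p) = (-5)^p(3p + 1) - 1.
Then S(p+1) = S(p) + ((-5)^p(-18p - 21)) = ((-5)^p(3p + 1) - 1) + ((-5)^p(-18p - 21)).
Simplifying, S(p+1) = -15(-5)^p·p - 20(-5)^p - 1 = (-5)^(p+1)(3(p+1) + 1) - 1,
which is the closed form with n = p+1.
Hence, by induction on n, the claim holds for every n ≥ 1.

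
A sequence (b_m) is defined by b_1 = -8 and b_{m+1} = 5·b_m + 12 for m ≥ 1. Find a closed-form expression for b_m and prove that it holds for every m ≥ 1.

Computing the first terms: b_1 = -8, b_2 = -28, b_3 = -128. This suggests b_m = -5^m - 3.
Base step (m = 1): the formula gives -8 = -8 = b_1.
Inductive step: assume the claim holds for m = p, so b_p = -5^p - 3.
Then b_{p+1} = 5·b_p + 12 = 5·(-5^p - 3) + 12 = -5^(p + 1) - 3,
which is the claimed formula at m = p+1.
By induction, the statement is established for all m ≥ 1.

b_m = -5^m - 3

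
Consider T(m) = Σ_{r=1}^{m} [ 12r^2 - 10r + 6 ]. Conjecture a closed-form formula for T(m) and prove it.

T(m) = m(4m^2 + m + 3)

We claim T(m) = m(4m^2 + m + 3) for all m ≥ 1.
Base step (m = 1): T(1) = 8, and the closed form gives 8. They agree.
Inductive step: assume the claim holds for m = r, so T(r) = r(4r^2 + r + 3).
Then T(r+1) = T(r) + (12r^2 + 14r + 8) = (r(4r^2 + r + 3)) + (12r^2 + 14r + 8).
Simplifying, T(r+1) = (r + 1)(4r^2 + 9r + 8) = (r+1)(4(r+1)^2 + (r+1) + 3),
which is the closed form with m = r+1.
By induction, the statement is established for all m ≥ 1.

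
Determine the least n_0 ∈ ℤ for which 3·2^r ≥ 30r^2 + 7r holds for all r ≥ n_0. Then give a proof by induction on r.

n_0 = 10

At r = 9: 1536 < 2493, so the inequality fails and n_0 ≥ 10. We prove 3·2^r ≥ 30r^2 + 7r for all r ≥ 10.
For the base case r = 10: 3·2^r = 3072 and 30r^2 + 7r = 3070, so 3072 ≥ 3070.
Suppose the result is true for r = j, so 3·2^j ≥ 30j^2 + 7j.
Then 3·2^(j + 1) = 2·(3·2^j) ≥ 2·(30j^2 + 7j).
Also, for j ≥ 10 we have 2·(30j^2 + 7j) ≥ 30(j+1)^2 + 7(j+1), since 2·(30j^2 + 7j) − (30(j+1)^2 + 7(j+1)) = 30j^2 - 53j - 37, which is nonnegative for all j ≥ 10.
Combining, 3·2^(j + 1) ≥ 30(j+1)^2 + 7(j+1).
Hence, by induction on r, the claim holds for every r ≥ 10.
Hence the smallest such n_0 is 10.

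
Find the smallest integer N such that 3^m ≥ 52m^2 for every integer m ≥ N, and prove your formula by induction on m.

N = 8

At m = 7: 2187 < 2548, so the inequality fails and N ≥ 8. We prove 3^m ≥ 52m^2 for all m ≥ 8.
Base step (m = 8): 3^m = 6561 and 52m^2 = 3328, so 6561 ≥ 3328.
Inductive step: assume the claim holds for m = i, so 3^i ≥ 52i^2.
Then 3^(i + 1) = 3·(3^i) ≥ 3·(52i^2).
Also, for i ≥ 8 we have 3·(52i^2) ≥ 52(i+1)^2, since 3 ≥ (1 + 1/i)^2 for all i ≥ 8.
Combining, 3^(i + 1) ≥ 52(i+1)^2.
By the principle of mathematical induction, the result holds for all m ≥ 8.
Hence the smallest such N is 8.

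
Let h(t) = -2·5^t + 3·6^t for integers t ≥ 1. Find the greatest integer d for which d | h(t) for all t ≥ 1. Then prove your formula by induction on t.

d = 2

Computing the first values: h(1) = 8 and h(2) = 58; gcd(8, 58) = 2, so d ≤ 2.
We prove 2 | -2·5^t + 3·6^t for all t ≥ 1 by induction on t.
Base case (t = 1): h(1) = 8 = 2·(4), so 2 | h(1).
Inductive step: assume the claim holds for t = j, i.e. 2 | h(j). Then
h(j+1) − 6·h(j) = (-2·5^(j+1) + 3·6^(j+1)) − 6·(-2·5^j + 3·6^j) = (-2)·5^j·(5 − 6) = (2)·5^j. Since 2 | h(j) by the inductive hypothesis, 2 | 6·h(j); and 2 | 2 since 2 = 2·1. Therefore 2 | h(j+1).
This completes the induction.
Therefore the largest such d is 2.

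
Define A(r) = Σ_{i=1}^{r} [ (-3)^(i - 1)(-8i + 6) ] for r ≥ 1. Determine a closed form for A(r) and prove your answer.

A(r) = (-3)^r(2r - 1) + 1

We claim A(r) = (-3)^r(2r - 1) + 1 for all r ≥ 1.
Base case (r = 1): A(1) = -2, and the closed form gives -2. They agree.
Suppose the result is true for r = i, so A(i) = (-3)^i(2i - 1) + 1.
Then A(i+1) = A(i) + ((-3)^i(-8i - 2)) = ((-3)^i(2i - 1) + 1) + ((-3)^i(-8i - 2)).
Simplifying, A(i+1) = -6(-3)^i·i - 3(-3)^i + 1 = (-3)^(i+1)(2(i+1) - 1) + 1,
which is the closed form with r = i+1.
By induction, the statement is established for all r ≥ 1.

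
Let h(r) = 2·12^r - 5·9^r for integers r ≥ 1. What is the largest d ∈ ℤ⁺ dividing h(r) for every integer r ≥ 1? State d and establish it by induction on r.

d = 3

Computing the first values: h(1) = -21 and h(2) = -117; gcd(-21, -117) = 3, so d ≤ 3.
We prove 3 | 2·12^r - 5·9^r for all r ≥ 1 by induction on r.
Base step (r = 1): h(1) = -21 = 3·(-7), so 3 | h(1).
Suppose the result is true for r = j, i.e. 3 | h(j). Then
h(j+1) − 12·h(j) = (2·12^(j+1) - 5·9^(j+1)) − 12·(2·12^j - 5·9^j) = (-5)·9^j·(9 − 12) = (15)·9^j. Since 3 | h(j) by the inductive hypothesis, 3 | 12·h(j); and 3 | 15 since 15 = 3·5. Therefore 3 | h(j+1).
This completes the induction.
Therefore the largest such d is 3.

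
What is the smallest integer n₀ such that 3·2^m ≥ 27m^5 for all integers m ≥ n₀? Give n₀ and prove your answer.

n₀ = 27

At m = 26: 201326592 < 320797152, so the inequality fails and n₀ ≥ 27. We prove 3·2^m ≥ 27m^5 for all m ≥ 27.
When m = 27: 3·2^m = 402653184 and 27m^5 = 387420489, so 402653184 ≥ 387420489.
For the inductive step, assume it holds for an arbitrary j ≥ 27, so 3·2^j ≥ 27j^5.
Then 3·2^(j + 1) = 2·(3·2^j) ≥ 2·(27j^5).
Also, for j ≥ 27 we have 2·(27j^5) ≥ 27(j+1)^5, since 2 ≥ (1 + 1/j)^5 for all j ≥ 27.
Combining, 3·2^(j + 1) ≥ 27(j+1)^5.
Hence, by induction on m, the claim holds for every m ≥ 27.
Hence the smallest such n₀ is 27.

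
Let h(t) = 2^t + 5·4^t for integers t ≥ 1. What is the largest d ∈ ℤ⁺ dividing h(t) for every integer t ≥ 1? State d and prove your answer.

d = 2

Computing the first values: h(1) = 22 and h(2) = 84; gcd(22, 84) = 2, so d ≤ 2.
We prove 2 | 2^t + 5·4^t for all t ≥ 1 by induction on t.
When t = 1: h(1) = 22 = 2·(11), so 2 | h(1).
Inductive step: suppose the statement holds for some p ≥ 1, i.e. 2 | h(p). Then
h(p+1) − 4·h(p) = (2^(p+1) + 5·4^(p+1)) − 4·(2^p + 5·4^p) = (1)·2^p·(2 − 4) = (-2)·2^p. Since 2 | h(p) by the inductive hypothesis, 2 | 4·h(p); and 2 | -2 since -2 = 2·-1. Therefore 2 | h(p+1).
This completes the induction.
Therefore the largest such d is 2.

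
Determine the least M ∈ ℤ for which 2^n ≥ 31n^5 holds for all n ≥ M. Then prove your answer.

At n = 29: 536870912 < 635845619, so the inequality fails and M ≥ 30. We prove 2^n ≥ 31n^5 for all n ≥ 30.
Base case (n = 30): 2^n = 1073741824 and 31n^5 = 753300000, so 1073741824 ≥ 753300000.
Inductive step: suppose the statement holds for some j ≥ 30, so 2^j ≥ 31j^5.
Then 2^(j + 1) = 2·(2^j) ≥ 2·(31j^5).
Also, for j ≥ 30 we have 2·(31j^5) ≥ 31(j+1)^5, since 2 ≥ (1 + 1/j)^5 for all j ≥ 30.
Combining, 2^(j + 1) ≥ 31(j+1)^5.
Hence, by induction on n, the claim holds for every n ≥ 30.
Hence the smallest such M is 30.

M = 30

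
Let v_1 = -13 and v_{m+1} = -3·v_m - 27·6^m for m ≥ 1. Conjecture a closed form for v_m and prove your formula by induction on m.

v_m = 5(-3)^(m - 1) - 3·6^m

Computing the first terms: v_1 = -13, v_2 = -123, v_3 = -603. This suggests v_m = 5(-3)^(m - 1) - 3·6^m.
Base step (m = 1): the formula gives -13 = -13 = v_1.
Suppose the result is true for m = p, so v_p = 5(-3)^(p - 1) - 3·6^p.
Then v_{p+1} = -3·v_p - 27·6^p = -3·(5(-3)^(p - 1) - 3·6^p) - 27·6^p = 5(-3)^p - 3·6^(p + 1) = 5(-3)^((p+1) - 1) - 3·6^(p+1),
which is the claimed formula at m = p+1.
Hence, by induction on m, the claim holds for every m ≥ 1.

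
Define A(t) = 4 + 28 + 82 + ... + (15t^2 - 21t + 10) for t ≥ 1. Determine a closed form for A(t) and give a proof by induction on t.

A(t) = t(5t^2 - 3t + 2)

We claim A(t) = t(5t^2 - 3t + 2) for all t ≥ 1.
For the base case t = 1: A(1) = 4, and the closed form gives 4. They agree.
Inductive step: assume the claim holds for t = m, so A(m) = m(5m^2 - 3m + 2).
Then A(m+1) = A(m) + (15m^2 + 9m + 4) = (m(5m^2 - 3m + 2)) + (15m^2 + 9m + 4).
Simplifying, A(m+1) = (m + 1)(5m^2 + 7m + 4) = (m+1)(5(m+1)^2 - 3(m+1) + 2),
which is the closed form with t = m+1.
Hence, by induction on t, the claim holds for every t ≥ 1.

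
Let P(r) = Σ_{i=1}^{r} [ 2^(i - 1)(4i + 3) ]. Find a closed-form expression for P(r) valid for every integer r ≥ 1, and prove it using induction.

We claim P(r) = 2^r(4r - 1) + 1 for all r ≥ 1.
Base step (r = 1): P(1) = 7, and the closed form gives 7. They agree.
Inductive step: assume the claim holds for r = i, so P(i) = 2^i(4i - 1) + 1.
Then P(i+1) = P(i) + (2^i(4i + 7)) = (2^i(4i - 1) + 1) + (2^i(4i + 7)).
Simplifying, P(i+1) = 8·2^i·i + 6·2^i + 1 = 2^(i+1)(4(i+1) - 1) + 1,
which is the closed form with r = i+1.
This completes the induction.

P(r) = 2^r(4r - 1) + 1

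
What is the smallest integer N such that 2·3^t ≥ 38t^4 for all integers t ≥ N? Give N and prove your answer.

At t = 11: 354294 < 556358, so the inequality fails and N ≥ 12. We prove 2·3^t ≥ 38t^4 for all t ≥ 12.
For the base case t = 12: 2·3^t = 1062882 and 38t^4 = 787968, so 1062882 ≥ 787968.
Inductive step: assume the claim holds for t = j, so 2·3^j ≥ 38j^4.
Then 2·3^(j + 1) = 3·(2·3^j) ≥ 3·(38j^4).
Also, for j ≥ 12 we have 3·(38j^4) ≥ 38(j+1)^4, since 3 ≥ (1 + 1/j)^4 for all j ≥ 12.
Combining, 2·3^(j + 1) ≥ 38(j+1)^4.
By induction, the statement is established for all t ≥ 12.
Hence the smallest such N is 12.

N = 12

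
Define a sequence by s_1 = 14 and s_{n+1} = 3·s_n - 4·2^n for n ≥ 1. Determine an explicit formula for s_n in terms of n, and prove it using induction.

s_n = 2^(n + 2) + 2·3^n

Computing the first terms: s_1 = 14, s_2 = 34, s_3 = 86. This suggests s_n = 2^(n + 2) + 2·3^n.
Base case (n = 1): the formula gives 14 = 14 = s_1.
Inductive step: assume the claim holds for n = k, so s_k = 2^(k + 2) + 2·3^k.
Then s_{k+1} = 3·s_k - 4·2^k = 3·(2^(k + 2) + 2·3^k) - 4·2^k = 2^(k + 3) + 2·3^(k + 1) = 2^((k+1) + 2) + 2·3^(k+1),
which is the claimed formula at n = k+1.
Hence, by induction on n, the claim holds for every n ≥ 1.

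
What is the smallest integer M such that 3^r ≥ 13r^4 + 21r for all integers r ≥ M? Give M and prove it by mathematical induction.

At r = 11: 177147 < 190564, so the inequality fails and M ≥ 12. We prove 3^r ≥ 13r^4 + 21r for all r ≥ 12.
When r = 12: 3^r = 531441 and 13r^4 + 21r = 269820, so 531441 ≥ 269820.
Suppose the result is true for r = p, so 3^p ≥ 13p^4 + 21p.
Then 3^(p + 1) = 3·(3^p) ≥ 3·(13p^4 + 21p).
Also, for p ≥ 12 we have 3·(13p^4 + 21p) ≥ 13(p+1)^4 + 21(p+1), since 3·(13p^4 + 21p) − (13(p+1)^4 + 21(p+1)) = 26p^4 - 52p^3 - 78p^2 - 10p - 34, which is nonnegative for all p ≥ 12.
Combining, 3^(p + 1) ≥ 13(p+1)^4 + 21(p+1).
This completes the induction.
Hence the smallest such M is 12.

M = 12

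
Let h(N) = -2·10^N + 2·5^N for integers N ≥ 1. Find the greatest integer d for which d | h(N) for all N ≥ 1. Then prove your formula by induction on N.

Computing the first values: h(1) = -10 and h(2) = -150; gcd(-10, -150) = 10, so d ≤ 10.
We prove 10 | -2·10^N + 2·5^N for all N ≥ 1 by induction on N.
Base case (N = 1): h(1) = -10 = 10·(-1), so 10 | h(1).
Inductive step: suppose the statement holds for some j ≥ 1, i.e. 10 | h(j). Then
h(j+1) − 10·h(j) = (-2·10^(j+1) + 2·5^(j+1)) − 10·(-2·10^j + 2·5^j) = (2)·5^j·(5 − 10) = (-10)·5^j. Since 10 | h(j) by the inductive hypothesis, 10 | 10·h(j); and 10 | -10 since -10 = 10·-1. Therefore 10 | h(j+1).
By induction, the statement is established for all N ≥ 1.
Therefore the largest such d is 10.

d = 10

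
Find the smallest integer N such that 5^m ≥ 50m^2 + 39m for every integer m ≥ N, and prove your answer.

At m = 4: 625 < 956, so the inequality fails and N ≥ 5. We prove 5^m ≥ 50m^2 + 39m for all m ≥ 5.
For the base case m = 5: 5^m = 3125 and 50m^2 + 39m = 1445, so 3125 ≥ 1445.
Inductive step: suppose the statement holds for some p ≥ 5, so 5^p ≥ 50p^2 + 39p.
Then 5^(p + 1) = 5·(5^p) ≥ 5·(50p^2 + 39p).
Also, for p ≥ 5 we have 5·(50p^2 + 39p) ≥ 50(p+1)^2 + 39(p+1), since 5·(50p^2 + 39p) − (50(p+1)^2 + 39(p+1)) = 200p^2 + 56p - 89, which is nonnegative for all p ≥ 5.
Combining, 5^(p + 1) ≥ 50(p+1)^2 + 39(p+1).
By the principle of mathematical induction, the result holds for all m ≥ 5.
Hence the smallest such N is 5.

N = 5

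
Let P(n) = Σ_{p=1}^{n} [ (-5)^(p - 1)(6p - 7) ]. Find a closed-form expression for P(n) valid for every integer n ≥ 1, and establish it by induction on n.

We claim P(n) = (-5)^n(-n + 1) - 1 for all n ≥ 1.
Base step (n = 1): P(1) = -1, and the closed form gives -1. They agree.
Inductive step: suppose the statement holds for some p ≥ 1, so P(p) = (-5)^p(-p + 1) - 1.
Then P(p+1) = P(p) + ((-5)^p(6p - 1)) = ((-5)^p(-p + 1) - 1) + ((-5)^p(6p - 1)).
Simplifying, P(p+1) = 5(-5)^p·p - 1 = (-5)^(p+1)(-(p+1) + 1) - 1,
which is the closed form with n = p+1.
By the principle of mathematical induction, the result holds for all n ≥ 1.

P(n) = (-5)^n(-n + 1) - 1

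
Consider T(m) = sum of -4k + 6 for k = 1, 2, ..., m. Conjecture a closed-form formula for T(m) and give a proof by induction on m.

T(m) = -2m(m - 2)

We claim T(m) = -2m(m - 2) for all m ≥ 1.
When m = 1: T(1) = 2, and the closed form gives 2. They agree.
Inductive step: suppose the statement holds for some k ≥ 1, so T(k) = 2k(-k + 2).
Then T(k+1) = T(k) + (-4k + 2) = (2k(-k + 2)) + (-4k + 2).
Simplifying, T(k+1) = -2(k - 1)(k + 1) = -2(k+1)((k+1) - 2),
which is the closed form with m = k+1.
This completes the induction.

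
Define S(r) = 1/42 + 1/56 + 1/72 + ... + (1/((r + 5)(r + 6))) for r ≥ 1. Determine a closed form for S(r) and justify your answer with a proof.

We claim S(r) = r/(6(r + 6)) for all r ≥ 1.
Base step (r = 1): S(1) = 1/42, and the closed form gives 1/42. They agree.
Inductive step: suppose the statement holds for some m ≥ 1, so S(m) = m/(6(m + 6)).
Then S(m+1) = S(m) + (1/((m + 6)(m + 7))) = (m/(6(m + 6))) + (1/((m + 6)(m + 7))).
Simplifying, S(m+1) = (m + 1)/(6(m + 7)) = (m+1)/(6((m+1) + 6)),
which is the closed form with r = m+1.
By the principle of mathematical induction, the result holds for all r ≥ 1.

S(r) = r/(6(r + 6))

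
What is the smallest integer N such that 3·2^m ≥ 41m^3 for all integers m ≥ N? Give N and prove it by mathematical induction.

At m = 15: 98304 < 138375, so the inequality fails and N ≥ 16. We prove 3·2^m ≥ 41m^3 for all m ≥ 16.
For the base case m = 16: 3·2^m = 196608 and 41m^3 = 167936, so 196608 ≥ 167936.
Inductive step: assume the claim holds for m = r, so 3·2^r ≥ 41r^3.
Then 3·2^(r + 1) = 2·(3·2^r) ≥ 2·(41r^3).
Also, for r ≥ 16 we have 2·(41r^3) ≥ 41(r+1)^3, since 2 ≥ (1 + 1/r)^3 for all r ≥ 16.
Combining, 3·2^(r + 1) ≥ 41(r+1)^3.
This completes the induction.
Hence the smallest such N is 16.

N = 16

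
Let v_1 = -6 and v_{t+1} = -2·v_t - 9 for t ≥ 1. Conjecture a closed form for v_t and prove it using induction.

v_t = -3(-2)^(t - 1) - 3

Computing the first terms: v_1 = -6, v_2 = 3, v_3 = -15. This suggests v_t = -3(-2)^(t - 1) - 3.
For the base case t = 1: the formula gives -6 = -6 = v_1.
For the inductive step, assume it holds for an arbitrary r ≥ 1, so v_r = -3(-2)^(r - 1) - 3.
Then v_{r+1} = -2·v_r - 9 = -2·(-3(-2)^(r - 1) - 3) - 9 = -3(-2)^r - 3 = -3(-2)^((r+1) - 1) - 3,
which is the claimed formula at t = r+1.
This completes the induction.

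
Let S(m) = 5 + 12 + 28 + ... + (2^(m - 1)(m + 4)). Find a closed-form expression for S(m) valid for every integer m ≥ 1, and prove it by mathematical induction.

S(m) = 2^m(m + 3) - 3

We claim S(m) = 2^m(m + 3) - 3 for all m ≥ 1.
Base step (m = 1): S(1) = 5, and the closed form gives 5. They agree.
Inductive step: assume the claim holds for m = p, so S(p) = 2^p(p + 3) - 3.
Then S(p+1) = S(p) + (2^p(p + 5)) = (2^p(p + 3) - 3) + (2^p(p + 5)).
Simplifying, S(p+1) = 2^(p + 1)p + 2^(p + 3) - 3 = 2^(p+1)((p+1) + 3) - 3,
which is the closed form with m = p+1.
This completes the induction.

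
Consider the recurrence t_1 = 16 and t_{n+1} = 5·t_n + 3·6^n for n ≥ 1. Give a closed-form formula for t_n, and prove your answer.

t_n = -2·5^(n - 1) + 3·6^n

Computing the first terms: t_1 = 16, t_2 = 98, t_3 = 598. This suggests t_n = -2·5^(n - 1) + 3·6^n.
Base case (n = 1): the formula gives 16 = 16 = t_1.
Suppose the result is true for n = r, so t_r = -2·5^(r - 1) + 3·6^r.
Then t_{r+1} = 5·t_r + 3·6^r = 5·(-2·5^(r - 1) + 3·6^r) + 3·6^r = -2·5^r + 3·6^(r + 1) = -2·5^((r+1) - 1) + 3·6^(r+1),
which is the claimed formula at n = r+1.
This completes the induction.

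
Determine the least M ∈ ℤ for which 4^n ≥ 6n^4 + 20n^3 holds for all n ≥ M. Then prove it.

At n = 7: 16384 < 21266, so the inequality fails and M ≥ 8. We prove 4^n ≥ 6n^4 + 20n^3 for all n ≥ 8.
Base case (n = 8): 4^n = 65536 and 6n^4 + 20n^3 = 34816, so 65536 ≥ 34816.
For the inductive step, assume it holds for an arbitrary p ≥ 8, so 4^p ≥ 6p^4 + 20p^3.
Then 4^(p + 1) = 4·(4^p) ≥ 4·(6p^4 + 20p^3).
Also, for p ≥ 8 we have 4·(6p^4 + 20p^3) ≥ 6(p+1)^4 + 20(p+1)^3, since 4·(6p^4 + 20p^3) − (6(p+1)^4 + 20(p+1)^3) = 18p^4 + 36p^3 - 96p^2 - 84p - 26, which is nonnegative for all p ≥ 8.
Combining, 4^(p + 1) ≥ 6(p+1)^4 + 20(p+1)^3.
By induction, the statement is established for all n ≥ 8.
Hence the smallest such M is 8.

M = 8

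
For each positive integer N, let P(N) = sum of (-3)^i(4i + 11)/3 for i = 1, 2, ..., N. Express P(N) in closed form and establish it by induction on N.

We claim P(N) = (-3)^N(N + 3) - 3 for all N ≥ 1.
When N = 1: P(1) = -15, and the closed form gives -15. They agree.
For the inductive step, assume it holds for an arbitrary i ≥ 1, so P(i) = (-3)^i(i + 3) - 3.
Then P(i+1) = P(i) + ((-3)^i(-4i - 15)) = ((-3)^i(i + 3) - 3) + ((-3)^i(-4i - 15)).
Simplifying, P(i+1) = -3(-3)^i·i - 12(-3)^i - 3 = (-3)^(i+1)((i+1) + 3) - 3,
which is the closed form with N = i+1.
By induction, the statement is established for all N ≥ 1.

P(N) = (-3)^N(N + 3) - 3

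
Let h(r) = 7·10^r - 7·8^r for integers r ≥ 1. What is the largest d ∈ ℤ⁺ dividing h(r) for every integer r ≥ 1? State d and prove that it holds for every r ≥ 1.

Computing the first values: h(1) = 14 and h(2) = 252; gcd(14, 252) = 14, so d ≤ 14.
We prove 14 | 7·10^r - 7·8^r for all r ≥ 1 by induction on r.
Base case (r = 1): h(1) = 14 = 14·(1), so 14 | h(1).
Suppose the result is true for r = k, i.e. 14 | h(k). Then
h(k+1) − 10·h(k) = (7·10^(k+1) - 7·8^(k+1)) − 10·(7·10^k - 7·8^k) = (-7)·8^k·(8 − 10) = (14)·8^k. Since 14 | h(k) by the inductive hypothesis, 14 | 10·h(k); and 14 | 14 since 14 = 14·1. Therefore 14 | h(k+1).
Hence, by induction on r, the claim holds for every r ≥ 1.
Therefore the largest such d is 14.

d = 14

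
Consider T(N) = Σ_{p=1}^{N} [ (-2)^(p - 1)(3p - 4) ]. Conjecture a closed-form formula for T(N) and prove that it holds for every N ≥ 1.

We claim T(N) = (-2)^N(-N + 1) - 1 for all N ≥ 1.
When N = 1: T(1) = -1, and the closed form gives -1. They agree.
For the inductive step, assume it holds for an arbitrary p ≥ 1, so T(p) = (-2)^p(-p + 1) - 1.
Then T(p+1) = T(p) + ((-2)^p(3p - 1)) = ((-2)^p(-p + 1) - 1) + ((-2)^p(3p - 1)).
Simplifying, T(p+1) = 2(-2)^p·p - 1 = (-2)^(p+1)(-(p+1) + 1) - 1,
which is the closed form with N = p+1.
By the principle of mathematical induction, the result holds for all N ≥ 1.

T(N) = (-2)^N(-N + 1) - 1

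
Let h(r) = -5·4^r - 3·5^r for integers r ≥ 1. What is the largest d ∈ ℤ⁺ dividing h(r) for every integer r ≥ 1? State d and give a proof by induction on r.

Computing the first values: h(1) = -35 and h(2) = -155; gcd(-35, -155) = 5, so d ≤ 5.
We prove 5 | -5·4^r - 3·5^r for all r ≥ 1 by induction on r.
Base step (r = 1): h(1) = -35 = 5·(-7), so 5 | h(1).
Inductive step: suppose the statement holds for some p ≥ 1, i.e. 5 | h(p). Then
h(p+1) − 5·h(p) = (-5·4^(p+1) - 3·5^(p+1)) − 5·(-5·4^p - 3·5^p) = (-5)·4^p·(4 − 5) = (5)·4^p. Since 5 | h(p) by the inductive hypothesis, 5 | 5·h(p); and 5 | 5 since 5 = 5·1. Therefore 5 | h(p+1).
By the principle of mathematical induction, the result holds for all r ≥ 1.
Therefore the largest such d is 5.

d = 5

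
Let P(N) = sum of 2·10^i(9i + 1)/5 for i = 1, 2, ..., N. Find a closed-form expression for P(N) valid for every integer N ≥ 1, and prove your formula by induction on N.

We claim P(N) = 4·10^N·N for all N ≥ 1.
For the base case N = 1: P(1) = 40, and the closed form gives 40. They agree.
Suppose the result is true for N = i, so P(i) = 4·10^i·i.
Then P(i+1) = P(i) + (10^i(36i + 40)) = (4·10^i·i) + (10^i(36i + 40)).
Simplifying, P(i+1) = 40·10^i(i + 1) = 4·10^(i+1)·(i+1),
which is the closed form with N = i+1.
Hence, by induction on N, the claim holds for every N ≥ 1.

P(N) = 4·10^N·N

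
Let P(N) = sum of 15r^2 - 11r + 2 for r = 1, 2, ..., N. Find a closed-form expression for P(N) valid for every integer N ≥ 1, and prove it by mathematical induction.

We claim P(N) = N(5N^2 + 2N - 1) for all N ≥ 1.
Base case (N = 1): P(1) = 6, and the closed form gives 6. They agree.
Inductive step: assume the claim holds for N = r, so P(r) = r(5r^2 + 2r - 1).
Then P(r+1) = P(r) + (15r^2 + 19r + 6) = (r(5r^2 + 2r - 1)) + (15r^2 + 19r + 6).
Simplifying, P(r+1) = (r + 1)(5r^2 + 12r + 6) = (r+1)(5(r+1)^2 + 2(r+1) - 1),
which is the closed form with N = r+1.
By the principle of mathematical induction, the result holds for all N ≥ 1.

P(N) = N(5N^2 + 2N - 1)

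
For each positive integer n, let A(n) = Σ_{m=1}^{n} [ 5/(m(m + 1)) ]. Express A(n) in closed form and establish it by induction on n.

A(n) = 5n/(n + 1)

We claim A(n) = 5n/(n + 1) for all n ≥ 1.
For the base case n = 1: A(1) = 5/2, and the closed form gives 5/2. They agree.
For the inductive step, assume it holds for an arbitrary m ≥ 1, so A(m) = 5m/(m + 1).
Then A(m+1) = A(m) + (5/((m + 1)(m + 2))) = (5m/(m + 1)) + (5/((m + 1)(m + 2))).
Simplifying, A(m+1) = 5(m + 1)/(m + 2) = 5(m+1)/((m+1) + 1),
which is the closed form with n = m+1.
By induction, the statement is established for all n ≥ 1.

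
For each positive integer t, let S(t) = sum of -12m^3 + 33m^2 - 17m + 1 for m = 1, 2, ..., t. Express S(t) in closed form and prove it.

S(t) = -t(3t^3 - 5t^2 - 5t + 2)

We claim S(t) = -t(3t^3 - 5t^2 - 5t + 2) for all t ≥ 1.
For the base case t = 1: S(1) = 5, and the closed form gives 5. They agree.
Inductive step: assume the claim holds for t = m, so S(m) = m(-3m^3 + 5m^2 + 5m - 2).
Then S(m+1) = S(m) + (-12m^3 - 3m^2 + 13m + 5) = (m(-3m^3 + 5m^2 + 5m - 2)) + (-12m^3 - 3m^2 + 13m + 5).
Simplifying, S(m+1) = -(m + 1)(3m^3 + 4m^2 - 6m - 5) = -(m+1)(3(m+1)^3 - 5(m+1)^2 - 5(m+1) + 2),
which is the closed form with t = m+1.
Hence, by induction on t, the claim holds for every t ≥ 1.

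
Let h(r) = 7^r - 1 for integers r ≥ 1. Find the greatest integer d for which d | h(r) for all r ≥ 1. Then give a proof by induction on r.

Computing the first values: h(1) = 6 and h(2) = 48; gcd(6, 48) = 6, so d ≤ 6.
We prove 6 | 7^r - 1 for all r ≥ 1 by induction on r.
Base case (r = 1): h(1) = 6 = 6·(1), so 6 | h(1).
Suppose the result is true for r = m, i.e. 6 | h(m). Then
7^{m+1} − 1^{m+1} = 7·7^m − 1·1^m = 7·(7^m − 1^m) + (6)·1^m. The first term is divisible by 6 by the inductive hypothesis, and the second term (6)·1^m is divisible by 6 since 6 | 6. Hence 6 | h(m+1).
This completes the induction.
Therefore the largest such d is 6.

d = 6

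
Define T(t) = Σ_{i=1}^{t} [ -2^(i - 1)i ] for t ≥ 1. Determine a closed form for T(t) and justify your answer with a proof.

We claim T(t) = 2^t(-t + 1) - 1 for all t ≥ 1.
Base step (t = 1): T(1) = -1, and the closed form gives -1. They agree.
Inductive step: assume the claim holds for t = i, so T(i) = 2^i(-i + 1) - 1.
Then T(i+1) = T(i) + (2^i(-i - 1)) = (2^i(-i + 1) - 1) + (2^i(-i - 1)).
Simplifying, T(i+1) = -2·2^i·i - 1 = 2^(i+1)(-(i+1) + 1) - 1,
which is the closed form with t = i+1.
Hence, by induction on t, the claim holds for every t ≥ 1.

T(t) = 2^t(-t + 1) - 1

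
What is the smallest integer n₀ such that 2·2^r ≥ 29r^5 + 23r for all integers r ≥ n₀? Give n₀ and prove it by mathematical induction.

n₀ = 28

At r = 27: 268435456 < 416118924, so the inequality fails and n₀ ≥ 28. We prove 2·2^r ≥ 29r^5 + 23r for all r ≥ 28.
Base case (r = 28): 2·2^r = 536870912 and 29r^5 + 23r = 499101316, so 536870912 ≥ 499101316.
Suppose the result is true for r = p, so 2·2^p ≥ 29p^5 + 23p.
Then 2·2^(p + 1) = 2·(2·2^p) ≥ 2·(29p^5 + 23p).
Also, for p ≥ 28 we have 2·(29p^5 + 23p) ≥ 29(p+1)^5 + 23(p+1), since 2·(29p^5 + 23p) − (29(p+1)^5 + 23(p+1)) = 29p^5 - 145p^4 - 290p^3 - 290p^2 - 122p - 52, which is nonnegative for all p ≥ 28.
Combining, 2·2^(p + 1) ≥ 29(p+1)^5 + 23(p+1).
Hence, by induction on r, the claim holds for every r ≥ 28.
Hence the smallest such n₀ is 28.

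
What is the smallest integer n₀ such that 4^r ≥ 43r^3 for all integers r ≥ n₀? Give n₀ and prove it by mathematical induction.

At r = 6: 4096 < 9288, so the inequality fails and n₀ ≥ 7. We prove 4^r ≥ 43r^3 for all r ≥ 7.
Base step (r = 7): 4^r = 16384 and 43r^3 = 14749, so 16384 ≥ 14749.
Inductive step: suppose the statement holds for some j ≥ 7, so 4^j ≥ 43j^3.
Then 4^(j + 1) = 4·(4^j) ≥ 4·(43j^3).
Also, for j ≥ 7 we have 4·(43j^3) ≥ 43(j+1)^3, since 4 ≥ (1 + 1/j)^3 for all j ≥ 7.
Combining, 4^(j + 1) ≥ 43(j+1)^3.
This completes the induction.
Hence the smallest such n₀ is 7.

n₀ = 7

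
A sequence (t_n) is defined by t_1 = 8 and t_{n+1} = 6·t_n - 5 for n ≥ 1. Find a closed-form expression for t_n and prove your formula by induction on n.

t_n = 7·6^(n - 1) + 1

Computing the first terms: t_1 = 8, t_2 = 43, t_3 = 253. This suggests t_n = 7·6^(n - 1) + 1.
Base step (n = 1): the formula gives 8 = 8 = t_1.
For the inductive step, assume it holds for an arbitrary p ≥ 1, so t_p = 7·6^(p - 1) + 1.
Then t_{p+1} = 6·t_p - 5 = 6·(7·6^(p - 1) + 1) - 5 = 7·6^p + 1 = 7·6^((p+1) - 1) + 1,
which is the claimed formula at n = p+1.
This completes the induction.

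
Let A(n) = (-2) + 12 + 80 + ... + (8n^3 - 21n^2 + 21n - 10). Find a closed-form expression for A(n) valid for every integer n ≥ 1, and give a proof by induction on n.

We claim A(n) = n(2n - 3)(n^2 + 1) for all n ≥ 1.
When n = 1: A(1) = -2, and the closed form gives -2. They agree.
Inductive step: assume the claim holds for n = m, so A(m) = m(2m^3 - 3m^2 + 2m - 3).
Then A(m+1) = A(m) + (8m^3 + 3m^2 + 3m - 2) = (m(2m^3 - 3m^2 + 2m - 3)) + (8m^3 + 3m^2 + 3m - 2).
Simplifying, A(m+1) = (m + 1)(2m - 1)(m^2 + 2m + 2) = (m+1)(2(m+1) - 3)((m+1)^2 + 1),
which is the closed form with n = m+1.
By the principle of mathematical induction, the result holds for all n ≥ 1.

A(n) = n(2n - 3)(n^2 + 1)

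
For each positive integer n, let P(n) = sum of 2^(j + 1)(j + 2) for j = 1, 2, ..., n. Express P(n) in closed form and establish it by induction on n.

P(n) = 4·2^n(n + 1) - 4

We claim P(n) = 4·2^n(n + 1) - 4 for all n ≥ 1.
When n = 1: P(1) = 12, and the closed form gives 12. They agree.
For the inductive step, assume it holds for an arbitrary j ≥ 1, so P(j) = 4·2^j(j + 1) - 4.
Then P(j+1) = P(j) + (2^(j + 2)(j + 3)) = (4·2^j(j + 1) - 4) + (2^(j + 2)(j + 3)).
Simplifying, P(j+1) = 8·2^j·j + 16·2^j - 4 = 4·2^(j+1)((j+1) + 1) - 4,
which is the closed form with n = j+1.
This completes the induction.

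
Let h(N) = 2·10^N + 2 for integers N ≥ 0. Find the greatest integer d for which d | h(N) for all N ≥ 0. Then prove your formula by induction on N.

d = 2

Computing the first values: h(0) = 4 and h(1) = 22; gcd(4, 22) = 2, so d ≤ 2.
We prove 2 | 2·10^N + 2 for all N ≥ 0 by induction on N.
For the base case N = 0: h(0) = 4 = 2·(2), so 2 | h(0).
Inductive step: suppose the statement holds for some k ≥ 0, i.e. 2 | h(k). Then
h(k+1) = 2·10^(k+1) + 2 = 10·(2·10^k + 2) - 18 = 10·h(k) - 18. The first term is divisible by 2 by the inductive hypothesis, and -18 is divisible by 2. Hence 2 | h(k+1).
This completes the induction.
Therefore the largest such d is 2.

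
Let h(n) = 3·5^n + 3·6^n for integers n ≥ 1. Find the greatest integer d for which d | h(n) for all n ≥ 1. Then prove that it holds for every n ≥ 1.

Computing the first values: h(1) = 33 and h(2) = 183; gcd(33, 183) = 3, so d ≤ 3.
We prove 3 | 3·5^n + 3·6^n for all n ≥ 1 by induction on n.
Base case (n = 1): h(1) = 33 = 3·(11), so 3 | h(1).
For the inductive step, assume it holds for an arbitrary i ≥ 1, i.e. 3 | h(i). Then
h(i+1) − 6·h(i) = (3·5^(i+1) + 3·6^(i+1)) − 6·(3·5^i + 3·6^i) = (3)·5^i·(5 − 6) = (-3)·5^i. Since 3 | h(i) by the inductive hypothesis, 3 | 6·h(i); and 3 | -3 since -3 = 3·-1. Therefore 3 | h(i+1).
By the principle of mathematical induction, the result holds for all n ≥ 1.
Therefore the largest such d is 3.

d = 3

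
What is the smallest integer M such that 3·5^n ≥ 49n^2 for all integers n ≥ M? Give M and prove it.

M = 4

At n = 3: 375 < 441, so the inequality fails and M ≥ 4. We prove 3·5^n ≥ 49n^2 for all n ≥ 4.
For the base case n = 4: 3·5^n = 1875 and 49n^2 = 784, so 1875 ≥ 784.
Suppose the result is true for n = m, so 3·5^m ≥ 49m^2.
Then 3·5^(m + 1) = 5·(3·5^m) ≥ 5·(49m^2).
Also, for m ≥ 4 we have 5·(49m^2) ≥ 49(m+1)^2, since 5 ≥ (1 + 1/m)^2 for all m ≥ 4.
Combining, 3·5^(m + 1) ≥ 49(m+1)^2.
Hence, by induction on n, the claim holds for every n ≥ 4.
Hence the smallest such M is 4.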